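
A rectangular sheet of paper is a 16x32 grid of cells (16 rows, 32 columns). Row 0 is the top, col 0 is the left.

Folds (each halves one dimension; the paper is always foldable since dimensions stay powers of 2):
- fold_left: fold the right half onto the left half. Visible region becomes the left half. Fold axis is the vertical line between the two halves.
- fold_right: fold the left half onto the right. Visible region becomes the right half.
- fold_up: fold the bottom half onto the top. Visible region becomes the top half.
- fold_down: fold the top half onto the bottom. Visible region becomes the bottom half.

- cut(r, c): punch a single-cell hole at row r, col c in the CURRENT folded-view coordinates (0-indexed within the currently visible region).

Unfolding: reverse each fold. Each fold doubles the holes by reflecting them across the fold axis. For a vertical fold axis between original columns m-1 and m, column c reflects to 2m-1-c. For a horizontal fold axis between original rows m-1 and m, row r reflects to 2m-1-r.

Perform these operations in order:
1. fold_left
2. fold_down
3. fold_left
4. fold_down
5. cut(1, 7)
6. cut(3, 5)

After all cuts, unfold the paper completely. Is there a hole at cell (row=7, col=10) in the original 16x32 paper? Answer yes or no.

Op 1 fold_left: fold axis v@16; visible region now rows[0,16) x cols[0,16) = 16x16
Op 2 fold_down: fold axis h@8; visible region now rows[8,16) x cols[0,16) = 8x16
Op 3 fold_left: fold axis v@8; visible region now rows[8,16) x cols[0,8) = 8x8
Op 4 fold_down: fold axis h@12; visible region now rows[12,16) x cols[0,8) = 4x8
Op 5 cut(1, 7): punch at orig (13,7); cuts so far [(13, 7)]; region rows[12,16) x cols[0,8) = 4x8
Op 6 cut(3, 5): punch at orig (15,5); cuts so far [(13, 7), (15, 5)]; region rows[12,16) x cols[0,8) = 4x8
Unfold 1 (reflect across h@12): 4 holes -> [(8, 5), (10, 7), (13, 7), (15, 5)]
Unfold 2 (reflect across v@8): 8 holes -> [(8, 5), (8, 10), (10, 7), (10, 8), (13, 7), (13, 8), (15, 5), (15, 10)]
Unfold 3 (reflect across h@8): 16 holes -> [(0, 5), (0, 10), (2, 7), (2, 8), (5, 7), (5, 8), (7, 5), (7, 10), (8, 5), (8, 10), (10, 7), (10, 8), (13, 7), (13, 8), (15, 5), (15, 10)]
Unfold 4 (reflect across v@16): 32 holes -> [(0, 5), (0, 10), (0, 21), (0, 26), (2, 7), (2, 8), (2, 23), (2, 24), (5, 7), (5, 8), (5, 23), (5, 24), (7, 5), (7, 10), (7, 21), (7, 26), (8, 5), (8, 10), (8, 21), (8, 26), (10, 7), (10, 8), (10, 23), (10, 24), (13, 7), (13, 8), (13, 23), (13, 24), (15, 5), (15, 10), (15, 21), (15, 26)]
Holes: [(0, 5), (0, 10), (0, 21), (0, 26), (2, 7), (2, 8), (2, 23), (2, 24), (5, 7), (5, 8), (5, 23), (5, 24), (7, 5), (7, 10), (7, 21), (7, 26), (8, 5), (8, 10), (8, 21), (8, 26), (10, 7), (10, 8), (10, 23), (10, 24), (13, 7), (13, 8), (13, 23), (13, 24), (15, 5), (15, 10), (15, 21), (15, 26)]

Answer: yes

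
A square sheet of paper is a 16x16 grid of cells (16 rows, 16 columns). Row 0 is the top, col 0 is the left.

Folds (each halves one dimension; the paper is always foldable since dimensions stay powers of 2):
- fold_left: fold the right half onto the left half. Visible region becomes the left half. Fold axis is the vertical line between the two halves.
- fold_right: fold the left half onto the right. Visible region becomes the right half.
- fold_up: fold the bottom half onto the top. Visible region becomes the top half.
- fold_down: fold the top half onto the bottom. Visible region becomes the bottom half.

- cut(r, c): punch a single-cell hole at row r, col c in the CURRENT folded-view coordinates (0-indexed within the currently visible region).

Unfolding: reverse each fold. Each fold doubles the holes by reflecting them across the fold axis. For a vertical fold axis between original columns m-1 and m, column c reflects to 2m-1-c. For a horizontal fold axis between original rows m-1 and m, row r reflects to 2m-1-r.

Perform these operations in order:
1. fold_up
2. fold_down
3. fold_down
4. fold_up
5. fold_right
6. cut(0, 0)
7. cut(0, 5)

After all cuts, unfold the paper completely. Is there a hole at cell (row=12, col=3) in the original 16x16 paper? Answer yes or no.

Op 1 fold_up: fold axis h@8; visible region now rows[0,8) x cols[0,16) = 8x16
Op 2 fold_down: fold axis h@4; visible region now rows[4,8) x cols[0,16) = 4x16
Op 3 fold_down: fold axis h@6; visible region now rows[6,8) x cols[0,16) = 2x16
Op 4 fold_up: fold axis h@7; visible region now rows[6,7) x cols[0,16) = 1x16
Op 5 fold_right: fold axis v@8; visible region now rows[6,7) x cols[8,16) = 1x8
Op 6 cut(0, 0): punch at orig (6,8); cuts so far [(6, 8)]; region rows[6,7) x cols[8,16) = 1x8
Op 7 cut(0, 5): punch at orig (6,13); cuts so far [(6, 8), (6, 13)]; region rows[6,7) x cols[8,16) = 1x8
Unfold 1 (reflect across v@8): 4 holes -> [(6, 2), (6, 7), (6, 8), (6, 13)]
Unfold 2 (reflect across h@7): 8 holes -> [(6, 2), (6, 7), (6, 8), (6, 13), (7, 2), (7, 7), (7, 8), (7, 13)]
Unfold 3 (reflect across h@6): 16 holes -> [(4, 2), (4, 7), (4, 8), (4, 13), (5, 2), (5, 7), (5, 8), (5, 13), (6, 2), (6, 7), (6, 8), (6, 13), (7, 2), (7, 7), (7, 8), (7, 13)]
Unfold 4 (reflect across h@4): 32 holes -> [(0, 2), (0, 7), (0, 8), (0, 13), (1, 2), (1, 7), (1, 8), (1, 13), (2, 2), (2, 7), (2, 8), (2, 13), (3, 2), (3, 7), (3, 8), (3, 13), (4, 2), (4, 7), (4, 8), (4, 13), (5, 2), (5, 7), (5, 8), (5, 13), (6, 2), (6, 7), (6, 8), (6, 13), (7, 2), (7, 7), (7, 8), (7, 13)]
Unfold 5 (reflect across h@8): 64 holes -> [(0, 2), (0, 7), (0, 8), (0, 13), (1, 2), (1, 7), (1, 8), (1, 13), (2, 2), (2, 7), (2, 8), (2, 13), (3, 2), (3, 7), (3, 8), (3, 13), (4, 2), (4, 7), (4, 8), (4, 13), (5, 2), (5, 7), (5, 8), (5, 13), (6, 2), (6, 7), (6, 8), (6, 13), (7, 2), (7, 7), (7, 8), (7, 13), (8, 2), (8, 7), (8, 8), (8, 13), (9, 2), (9, 7), (9, 8), (9, 13), (10, 2), (10, 7), (10, 8), (10, 13), (11, 2), (11, 7), (11, 8), (11, 13), (12, 2), (12, 7), (12, 8), (12, 13), (13, 2), (13, 7), (13, 8), (13, 13), (14, 2), (14, 7), (14, 8), (14, 13), (15, 2), (15, 7), (15, 8), (15, 13)]
Holes: [(0, 2), (0, 7), (0, 8), (0, 13), (1, 2), (1, 7), (1, 8), (1, 13), (2, 2), (2, 7), (2, 8), (2, 13), (3, 2), (3, 7), (3, 8), (3, 13), (4, 2), (4, 7), (4, 8), (4, 13), (5, 2), (5, 7), (5, 8), (5, 13), (6, 2), (6, 7), (6, 8), (6, 13), (7, 2), (7, 7), (7, 8), (7, 13), (8, 2), (8, 7), (8, 8), (8, 13), (9, 2), (9, 7), (9, 8), (9, 13), (10, 2), (10, 7), (10, 8), (10, 13), (11, 2), (11, 7), (11, 8), (11, 13), (12, 2), (12, 7), (12, 8), (12, 13), (13, 2), (13, 7), (13, 8), (13, 13), (14, 2), (14, 7), (14, 8), (14, 13), (15, 2), (15, 7), (15, 8), (15, 13)]

Answer: no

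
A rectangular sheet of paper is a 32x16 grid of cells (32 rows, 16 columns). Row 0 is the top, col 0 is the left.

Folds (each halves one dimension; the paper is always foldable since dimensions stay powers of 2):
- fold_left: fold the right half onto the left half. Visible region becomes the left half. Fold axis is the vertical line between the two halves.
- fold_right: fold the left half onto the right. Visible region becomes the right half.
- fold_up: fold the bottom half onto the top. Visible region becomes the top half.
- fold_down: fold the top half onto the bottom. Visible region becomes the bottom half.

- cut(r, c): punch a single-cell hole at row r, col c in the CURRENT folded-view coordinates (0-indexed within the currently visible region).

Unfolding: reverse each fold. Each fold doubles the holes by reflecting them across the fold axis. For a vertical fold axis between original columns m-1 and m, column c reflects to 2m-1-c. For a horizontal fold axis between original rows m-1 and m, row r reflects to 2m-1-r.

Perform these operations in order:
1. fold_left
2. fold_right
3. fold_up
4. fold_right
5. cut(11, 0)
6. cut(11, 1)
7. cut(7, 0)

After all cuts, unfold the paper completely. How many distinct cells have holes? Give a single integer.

Answer: 48

Derivation:
Op 1 fold_left: fold axis v@8; visible region now rows[0,32) x cols[0,8) = 32x8
Op 2 fold_right: fold axis v@4; visible region now rows[0,32) x cols[4,8) = 32x4
Op 3 fold_up: fold axis h@16; visible region now rows[0,16) x cols[4,8) = 16x4
Op 4 fold_right: fold axis v@6; visible region now rows[0,16) x cols[6,8) = 16x2
Op 5 cut(11, 0): punch at orig (11,6); cuts so far [(11, 6)]; region rows[0,16) x cols[6,8) = 16x2
Op 6 cut(11, 1): punch at orig (11,7); cuts so far [(11, 6), (11, 7)]; region rows[0,16) x cols[6,8) = 16x2
Op 7 cut(7, 0): punch at orig (7,6); cuts so far [(7, 6), (11, 6), (11, 7)]; region rows[0,16) x cols[6,8) = 16x2
Unfold 1 (reflect across v@6): 6 holes -> [(7, 5), (7, 6), (11, 4), (11, 5), (11, 6), (11, 7)]
Unfold 2 (reflect across h@16): 12 holes -> [(7, 5), (7, 6), (11, 4), (11, 5), (11, 6), (11, 7), (20, 4), (20, 5), (20, 6), (20, 7), (24, 5), (24, 6)]
Unfold 3 (reflect across v@4): 24 holes -> [(7, 1), (7, 2), (7, 5), (7, 6), (11, 0), (11, 1), (11, 2), (11, 3), (11, 4), (11, 5), (11, 6), (11, 7), (20, 0), (20, 1), (20, 2), (20, 3), (20, 4), (20, 5), (20, 6), (20, 7), (24, 1), (24, 2), (24, 5), (24, 6)]
Unfold 4 (reflect across v@8): 48 holes -> [(7, 1), (7, 2), (7, 5), (7, 6), (7, 9), (7, 10), (7, 13), (7, 14), (11, 0), (11, 1), (11, 2), (11, 3), (11, 4), (11, 5), (11, 6), (11, 7), (11, 8), (11, 9), (11, 10), (11, 11), (11, 12), (11, 13), (11, 14), (11, 15), (20, 0), (20, 1), (20, 2), (20, 3), (20, 4), (20, 5), (20, 6), (20, 7), (20, 8), (20, 9), (20, 10), (20, 11), (20, 12), (20, 13), (20, 14), (20, 15), (24, 1), (24, 2), (24, 5), (24, 6), (24, 9), (24, 10), (24, 13), (24, 14)]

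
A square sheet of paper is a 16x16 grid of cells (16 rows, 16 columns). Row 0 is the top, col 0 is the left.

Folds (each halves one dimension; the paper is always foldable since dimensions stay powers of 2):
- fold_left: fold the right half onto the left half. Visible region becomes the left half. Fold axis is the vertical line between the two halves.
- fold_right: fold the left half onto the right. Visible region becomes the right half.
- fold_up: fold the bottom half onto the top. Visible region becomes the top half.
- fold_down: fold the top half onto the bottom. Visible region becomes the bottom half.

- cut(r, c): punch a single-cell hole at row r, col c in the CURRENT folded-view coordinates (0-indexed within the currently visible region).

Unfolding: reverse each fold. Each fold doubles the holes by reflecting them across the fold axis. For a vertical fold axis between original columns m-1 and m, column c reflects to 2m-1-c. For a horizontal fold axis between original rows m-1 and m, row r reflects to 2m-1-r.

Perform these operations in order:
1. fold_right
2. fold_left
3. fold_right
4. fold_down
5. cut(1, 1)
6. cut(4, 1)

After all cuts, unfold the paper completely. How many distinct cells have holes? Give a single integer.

Op 1 fold_right: fold axis v@8; visible region now rows[0,16) x cols[8,16) = 16x8
Op 2 fold_left: fold axis v@12; visible region now rows[0,16) x cols[8,12) = 16x4
Op 3 fold_right: fold axis v@10; visible region now rows[0,16) x cols[10,12) = 16x2
Op 4 fold_down: fold axis h@8; visible region now rows[8,16) x cols[10,12) = 8x2
Op 5 cut(1, 1): punch at orig (9,11); cuts so far [(9, 11)]; region rows[8,16) x cols[10,12) = 8x2
Op 6 cut(4, 1): punch at orig (12,11); cuts so far [(9, 11), (12, 11)]; region rows[8,16) x cols[10,12) = 8x2
Unfold 1 (reflect across h@8): 4 holes -> [(3, 11), (6, 11), (9, 11), (12, 11)]
Unfold 2 (reflect across v@10): 8 holes -> [(3, 8), (3, 11), (6, 8), (6, 11), (9, 8), (9, 11), (12, 8), (12, 11)]
Unfold 3 (reflect across v@12): 16 holes -> [(3, 8), (3, 11), (3, 12), (3, 15), (6, 8), (6, 11), (6, 12), (6, 15), (9, 8), (9, 11), (9, 12), (9, 15), (12, 8), (12, 11), (12, 12), (12, 15)]
Unfold 4 (reflect across v@8): 32 holes -> [(3, 0), (3, 3), (3, 4), (3, 7), (3, 8), (3, 11), (3, 12), (3, 15), (6, 0), (6, 3), (6, 4), (6, 7), (6, 8), (6, 11), (6, 12), (6, 15), (9, 0), (9, 3), (9, 4), (9, 7), (9, 8), (9, 11), (9, 12), (9, 15), (12, 0), (12, 3), (12, 4), (12, 7), (12, 8), (12, 11), (12, 12), (12, 15)]

Answer: 32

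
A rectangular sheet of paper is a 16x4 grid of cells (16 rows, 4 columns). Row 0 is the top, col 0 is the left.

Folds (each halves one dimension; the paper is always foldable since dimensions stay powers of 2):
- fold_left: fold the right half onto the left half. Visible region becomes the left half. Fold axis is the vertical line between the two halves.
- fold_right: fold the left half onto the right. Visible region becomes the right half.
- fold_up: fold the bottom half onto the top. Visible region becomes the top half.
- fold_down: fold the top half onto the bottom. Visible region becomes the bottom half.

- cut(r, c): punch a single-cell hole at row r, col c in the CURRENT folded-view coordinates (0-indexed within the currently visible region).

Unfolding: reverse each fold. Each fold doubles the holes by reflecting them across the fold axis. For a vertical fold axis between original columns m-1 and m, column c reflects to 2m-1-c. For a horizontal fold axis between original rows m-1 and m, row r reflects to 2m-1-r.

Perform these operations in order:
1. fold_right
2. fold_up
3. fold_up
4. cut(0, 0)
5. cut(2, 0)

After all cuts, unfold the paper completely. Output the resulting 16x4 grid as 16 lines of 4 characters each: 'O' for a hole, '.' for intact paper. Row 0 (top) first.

Op 1 fold_right: fold axis v@2; visible region now rows[0,16) x cols[2,4) = 16x2
Op 2 fold_up: fold axis h@8; visible region now rows[0,8) x cols[2,4) = 8x2
Op 3 fold_up: fold axis h@4; visible region now rows[0,4) x cols[2,4) = 4x2
Op 4 cut(0, 0): punch at orig (0,2); cuts so far [(0, 2)]; region rows[0,4) x cols[2,4) = 4x2
Op 5 cut(2, 0): punch at orig (2,2); cuts so far [(0, 2), (2, 2)]; region rows[0,4) x cols[2,4) = 4x2
Unfold 1 (reflect across h@4): 4 holes -> [(0, 2), (2, 2), (5, 2), (7, 2)]
Unfold 2 (reflect across h@8): 8 holes -> [(0, 2), (2, 2), (5, 2), (7, 2), (8, 2), (10, 2), (13, 2), (15, 2)]
Unfold 3 (reflect across v@2): 16 holes -> [(0, 1), (0, 2), (2, 1), (2, 2), (5, 1), (5, 2), (7, 1), (7, 2), (8, 1), (8, 2), (10, 1), (10, 2), (13, 1), (13, 2), (15, 1), (15, 2)]

Answer: .OO.
....
.OO.
....
....
.OO.
....
.OO.
.OO.
....
.OO.
....
....
.OO.
....
.OO.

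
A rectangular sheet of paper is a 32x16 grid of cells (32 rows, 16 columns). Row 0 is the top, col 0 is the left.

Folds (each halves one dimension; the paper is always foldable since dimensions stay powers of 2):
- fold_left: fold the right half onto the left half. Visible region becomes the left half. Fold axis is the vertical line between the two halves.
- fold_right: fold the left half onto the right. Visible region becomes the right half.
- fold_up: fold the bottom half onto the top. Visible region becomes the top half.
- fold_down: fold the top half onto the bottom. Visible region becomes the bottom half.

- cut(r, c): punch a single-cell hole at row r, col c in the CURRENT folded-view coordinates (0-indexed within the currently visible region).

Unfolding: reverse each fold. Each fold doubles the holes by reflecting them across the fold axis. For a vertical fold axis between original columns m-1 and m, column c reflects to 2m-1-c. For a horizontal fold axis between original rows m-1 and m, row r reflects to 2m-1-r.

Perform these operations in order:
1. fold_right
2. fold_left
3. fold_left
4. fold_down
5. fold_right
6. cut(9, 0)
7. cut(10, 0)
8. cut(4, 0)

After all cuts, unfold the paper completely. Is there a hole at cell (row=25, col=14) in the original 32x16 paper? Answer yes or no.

Op 1 fold_right: fold axis v@8; visible region now rows[0,32) x cols[8,16) = 32x8
Op 2 fold_left: fold axis v@12; visible region now rows[0,32) x cols[8,12) = 32x4
Op 3 fold_left: fold axis v@10; visible region now rows[0,32) x cols[8,10) = 32x2
Op 4 fold_down: fold axis h@16; visible region now rows[16,32) x cols[8,10) = 16x2
Op 5 fold_right: fold axis v@9; visible region now rows[16,32) x cols[9,10) = 16x1
Op 6 cut(9, 0): punch at orig (25,9); cuts so far [(25, 9)]; region rows[16,32) x cols[9,10) = 16x1
Op 7 cut(10, 0): punch at orig (26,9); cuts so far [(25, 9), (26, 9)]; region rows[16,32) x cols[9,10) = 16x1
Op 8 cut(4, 0): punch at orig (20,9); cuts so far [(20, 9), (25, 9), (26, 9)]; region rows[16,32) x cols[9,10) = 16x1
Unfold 1 (reflect across v@9): 6 holes -> [(20, 8), (20, 9), (25, 8), (25, 9), (26, 8), (26, 9)]
Unfold 2 (reflect across h@16): 12 holes -> [(5, 8), (5, 9), (6, 8), (6, 9), (11, 8), (11, 9), (20, 8), (20, 9), (25, 8), (25, 9), (26, 8), (26, 9)]
Unfold 3 (reflect across v@10): 24 holes -> [(5, 8), (5, 9), (5, 10), (5, 11), (6, 8), (6, 9), (6, 10), (6, 11), (11, 8), (11, 9), (11, 10), (11, 11), (20, 8), (20, 9), (20, 10), (20, 11), (25, 8), (25, 9), (25, 10), (25, 11), (26, 8), (26, 9), (26, 10), (26, 11)]
Unfold 4 (reflect across v@12): 48 holes -> [(5, 8), (5, 9), (5, 10), (5, 11), (5, 12), (5, 13), (5, 14), (5, 15), (6, 8), (6, 9), (6, 10), (6, 11), (6, 12), (6, 13), (6, 14), (6, 15), (11, 8), (11, 9), (11, 10), (11, 11), (11, 12), (11, 13), (11, 14), (11, 15), (20, 8), (20, 9), (20, 10), (20, 11), (20, 12), (20, 13), (20, 14), (20, 15), (25, 8), (25, 9), (25, 10), (25, 11), (25, 12), (25, 13), (25, 14), (25, 15), (26, 8), (26, 9), (26, 10), (26, 11), (26, 12), (26, 13), (26, 14), (26, 15)]
Unfold 5 (reflect across v@8): 96 holes -> [(5, 0), (5, 1), (5, 2), (5, 3), (5, 4), (5, 5), (5, 6), (5, 7), (5, 8), (5, 9), (5, 10), (5, 11), (5, 12), (5, 13), (5, 14), (5, 15), (6, 0), (6, 1), (6, 2), (6, 3), (6, 4), (6, 5), (6, 6), (6, 7), (6, 8), (6, 9), (6, 10), (6, 11), (6, 12), (6, 13), (6, 14), (6, 15), (11, 0), (11, 1), (11, 2), (11, 3), (11, 4), (11, 5), (11, 6), (11, 7), (11, 8), (11, 9), (11, 10), (11, 11), (11, 12), (11, 13), (11, 14), (11, 15), (20, 0), (20, 1), (20, 2), (20, 3), (20, 4), (20, 5), (20, 6), (20, 7), (20, 8), (20, 9), (20, 10), (20, 11), (20, 12), (20, 13), (20, 14), (20, 15), (25, 0), (25, 1), (25, 2), (25, 3), (25, 4), (25, 5), (25, 6), (25, 7), (25, 8), (25, 9), (25, 10), (25, 11), (25, 12), (25, 13), (25, 14), (25, 15), (26, 0), (26, 1), (26, 2), (26, 3), (26, 4), (26, 5), (26, 6), (26, 7), (26, 8), (26, 9), (26, 10), (26, 11), (26, 12), (26, 13), (26, 14), (26, 15)]
Holes: [(5, 0), (5, 1), (5, 2), (5, 3), (5, 4), (5, 5), (5, 6), (5, 7), (5, 8), (5, 9), (5, 10), (5, 11), (5, 12), (5, 13), (5, 14), (5, 15), (6, 0), (6, 1), (6, 2), (6, 3), (6, 4), (6, 5), (6, 6), (6, 7), (6, 8), (6, 9), (6, 10), (6, 11), (6, 12), (6, 13), (6, 14), (6, 15), (11, 0), (11, 1), (11, 2), (11, 3), (11, 4), (11, 5), (11, 6), (11, 7), (11, 8), (11, 9), (11, 10), (11, 11), (11, 12), (11, 13), (11, 14), (11, 15), (20, 0), (20, 1), (20, 2), (20, 3), (20, 4), (20, 5), (20, 6), (20, 7), (20, 8), (20, 9), (20, 10), (20, 11), (20, 12), (20, 13), (20, 14), (20, 15), (25, 0), (25, 1), (25, 2), (25, 3), (25, 4), (25, 5), (25, 6), (25, 7), (25, 8), (25, 9), (25, 10), (25, 11), (25, 12), (25, 13), (25, 14), (25, 15), (26, 0), (26, 1), (26, 2), (26, 3), (26, 4), (26, 5), (26, 6), (26, 7), (26, 8), (26, 9), (26, 10), (26, 11), (26, 12), (26, 13), (26, 14), (26, 15)]

Answer: yes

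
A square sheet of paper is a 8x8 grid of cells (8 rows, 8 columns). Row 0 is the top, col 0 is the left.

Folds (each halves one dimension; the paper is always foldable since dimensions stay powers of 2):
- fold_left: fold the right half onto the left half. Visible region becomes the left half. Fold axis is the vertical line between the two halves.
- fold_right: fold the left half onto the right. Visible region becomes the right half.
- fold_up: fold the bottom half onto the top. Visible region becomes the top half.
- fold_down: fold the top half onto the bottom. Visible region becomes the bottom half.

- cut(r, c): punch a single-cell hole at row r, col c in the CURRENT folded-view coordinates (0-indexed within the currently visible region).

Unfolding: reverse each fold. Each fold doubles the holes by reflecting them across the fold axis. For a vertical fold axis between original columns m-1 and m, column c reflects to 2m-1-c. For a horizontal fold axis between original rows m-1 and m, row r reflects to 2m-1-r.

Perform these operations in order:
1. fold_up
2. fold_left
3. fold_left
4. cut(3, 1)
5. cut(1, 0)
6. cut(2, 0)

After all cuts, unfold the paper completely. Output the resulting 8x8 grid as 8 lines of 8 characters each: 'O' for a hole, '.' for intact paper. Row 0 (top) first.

Op 1 fold_up: fold axis h@4; visible region now rows[0,4) x cols[0,8) = 4x8
Op 2 fold_left: fold axis v@4; visible region now rows[0,4) x cols[0,4) = 4x4
Op 3 fold_left: fold axis v@2; visible region now rows[0,4) x cols[0,2) = 4x2
Op 4 cut(3, 1): punch at orig (3,1); cuts so far [(3, 1)]; region rows[0,4) x cols[0,2) = 4x2
Op 5 cut(1, 0): punch at orig (1,0); cuts so far [(1, 0), (3, 1)]; region rows[0,4) x cols[0,2) = 4x2
Op 6 cut(2, 0): punch at orig (2,0); cuts so far [(1, 0), (2, 0), (3, 1)]; region rows[0,4) x cols[0,2) = 4x2
Unfold 1 (reflect across v@2): 6 holes -> [(1, 0), (1, 3), (2, 0), (2, 3), (3, 1), (3, 2)]
Unfold 2 (reflect across v@4): 12 holes -> [(1, 0), (1, 3), (1, 4), (1, 7), (2, 0), (2, 3), (2, 4), (2, 7), (3, 1), (3, 2), (3, 5), (3, 6)]
Unfold 3 (reflect across h@4): 24 holes -> [(1, 0), (1, 3), (1, 4), (1, 7), (2, 0), (2, 3), (2, 4), (2, 7), (3, 1), (3, 2), (3, 5), (3, 6), (4, 1), (4, 2), (4, 5), (4, 6), (5, 0), (5, 3), (5, 4), (5, 7), (6, 0), (6, 3), (6, 4), (6, 7)]

Answer: ........
O..OO..O
O..OO..O
.OO..OO.
.OO..OO.
O..OO..O
O..OO..O
........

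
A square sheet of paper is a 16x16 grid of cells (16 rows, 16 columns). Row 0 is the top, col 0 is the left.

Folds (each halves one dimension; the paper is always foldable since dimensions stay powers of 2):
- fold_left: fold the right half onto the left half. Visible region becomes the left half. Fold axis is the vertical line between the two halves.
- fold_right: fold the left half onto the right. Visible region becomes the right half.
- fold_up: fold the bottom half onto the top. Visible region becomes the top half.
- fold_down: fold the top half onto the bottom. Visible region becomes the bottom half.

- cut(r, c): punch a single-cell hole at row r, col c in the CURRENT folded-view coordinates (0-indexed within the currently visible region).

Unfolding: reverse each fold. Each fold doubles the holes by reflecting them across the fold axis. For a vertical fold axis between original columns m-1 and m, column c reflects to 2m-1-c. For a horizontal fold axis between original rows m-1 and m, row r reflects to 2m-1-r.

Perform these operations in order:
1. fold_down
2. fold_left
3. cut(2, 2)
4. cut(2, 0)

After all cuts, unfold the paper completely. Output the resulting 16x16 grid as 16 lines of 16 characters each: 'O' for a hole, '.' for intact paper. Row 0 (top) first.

Answer: ................
................
................
................
................
O.O..........O.O
................
................
................
................
O.O..........O.O
................
................
................
................
................

Derivation:
Op 1 fold_down: fold axis h@8; visible region now rows[8,16) x cols[0,16) = 8x16
Op 2 fold_left: fold axis v@8; visible region now rows[8,16) x cols[0,8) = 8x8
Op 3 cut(2, 2): punch at orig (10,2); cuts so far [(10, 2)]; region rows[8,16) x cols[0,8) = 8x8
Op 4 cut(2, 0): punch at orig (10,0); cuts so far [(10, 0), (10, 2)]; region rows[8,16) x cols[0,8) = 8x8
Unfold 1 (reflect across v@8): 4 holes -> [(10, 0), (10, 2), (10, 13), (10, 15)]
Unfold 2 (reflect across h@8): 8 holes -> [(5, 0), (5, 2), (5, 13), (5, 15), (10, 0), (10, 2), (10, 13), (10, 15)]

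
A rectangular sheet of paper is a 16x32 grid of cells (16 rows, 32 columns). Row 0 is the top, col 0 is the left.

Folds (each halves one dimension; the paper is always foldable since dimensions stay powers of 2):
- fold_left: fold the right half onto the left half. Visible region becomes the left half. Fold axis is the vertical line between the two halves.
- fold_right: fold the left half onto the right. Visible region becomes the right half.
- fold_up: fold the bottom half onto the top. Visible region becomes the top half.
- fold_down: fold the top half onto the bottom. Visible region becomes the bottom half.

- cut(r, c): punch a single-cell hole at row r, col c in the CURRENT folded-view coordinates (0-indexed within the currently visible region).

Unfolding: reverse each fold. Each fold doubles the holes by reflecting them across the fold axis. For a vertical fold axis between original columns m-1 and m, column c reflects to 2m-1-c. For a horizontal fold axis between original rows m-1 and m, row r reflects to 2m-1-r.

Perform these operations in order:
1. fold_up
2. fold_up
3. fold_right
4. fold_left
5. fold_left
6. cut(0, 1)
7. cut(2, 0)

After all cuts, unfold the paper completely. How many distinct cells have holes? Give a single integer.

Answer: 64

Derivation:
Op 1 fold_up: fold axis h@8; visible region now rows[0,8) x cols[0,32) = 8x32
Op 2 fold_up: fold axis h@4; visible region now rows[0,4) x cols[0,32) = 4x32
Op 3 fold_right: fold axis v@16; visible region now rows[0,4) x cols[16,32) = 4x16
Op 4 fold_left: fold axis v@24; visible region now rows[0,4) x cols[16,24) = 4x8
Op 5 fold_left: fold axis v@20; visible region now rows[0,4) x cols[16,20) = 4x4
Op 6 cut(0, 1): punch at orig (0,17); cuts so far [(0, 17)]; region rows[0,4) x cols[16,20) = 4x4
Op 7 cut(2, 0): punch at orig (2,16); cuts so far [(0, 17), (2, 16)]; region rows[0,4) x cols[16,20) = 4x4
Unfold 1 (reflect across v@20): 4 holes -> [(0, 17), (0, 22), (2, 16), (2, 23)]
Unfold 2 (reflect across v@24): 8 holes -> [(0, 17), (0, 22), (0, 25), (0, 30), (2, 16), (2, 23), (2, 24), (2, 31)]
Unfold 3 (reflect across v@16): 16 holes -> [(0, 1), (0, 6), (0, 9), (0, 14), (0, 17), (0, 22), (0, 25), (0, 30), (2, 0), (2, 7), (2, 8), (2, 15), (2, 16), (2, 23), (2, 24), (2, 31)]
Unfold 4 (reflect across h@4): 32 holes -> [(0, 1), (0, 6), (0, 9), (0, 14), (0, 17), (0, 22), (0, 25), (0, 30), (2, 0), (2, 7), (2, 8), (2, 15), (2, 16), (2, 23), (2, 24), (2, 31), (5, 0), (5, 7), (5, 8), (5, 15), (5, 16), (5, 23), (5, 24), (5, 31), (7, 1), (7, 6), (7, 9), (7, 14), (7, 17), (7, 22), (7, 25), (7, 30)]
Unfold 5 (reflect across h@8): 64 holes -> [(0, 1), (0, 6), (0, 9), (0, 14), (0, 17), (0, 22), (0, 25), (0, 30), (2, 0), (2, 7), (2, 8), (2, 15), (2, 16), (2, 23), (2, 24), (2, 31), (5, 0), (5, 7), (5, 8), (5, 15), (5, 16), (5, 23), (5, 24), (5, 31), (7, 1), (7, 6), (7, 9), (7, 14), (7, 17), (7, 22), (7, 25), (7, 30), (8, 1), (8, 6), (8, 9), (8, 14), (8, 17), (8, 22), (8, 25), (8, 30), (10, 0), (10, 7), (10, 8), (10, 15), (10, 16), (10, 23), (10, 24), (10, 31), (13, 0), (13, 7), (13, 8), (13, 15), (13, 16), (13, 23), (13, 24), (13, 31), (15, 1), (15, 6), (15, 9), (15, 14), (15, 17), (15, 22), (15, 25), (15, 30)]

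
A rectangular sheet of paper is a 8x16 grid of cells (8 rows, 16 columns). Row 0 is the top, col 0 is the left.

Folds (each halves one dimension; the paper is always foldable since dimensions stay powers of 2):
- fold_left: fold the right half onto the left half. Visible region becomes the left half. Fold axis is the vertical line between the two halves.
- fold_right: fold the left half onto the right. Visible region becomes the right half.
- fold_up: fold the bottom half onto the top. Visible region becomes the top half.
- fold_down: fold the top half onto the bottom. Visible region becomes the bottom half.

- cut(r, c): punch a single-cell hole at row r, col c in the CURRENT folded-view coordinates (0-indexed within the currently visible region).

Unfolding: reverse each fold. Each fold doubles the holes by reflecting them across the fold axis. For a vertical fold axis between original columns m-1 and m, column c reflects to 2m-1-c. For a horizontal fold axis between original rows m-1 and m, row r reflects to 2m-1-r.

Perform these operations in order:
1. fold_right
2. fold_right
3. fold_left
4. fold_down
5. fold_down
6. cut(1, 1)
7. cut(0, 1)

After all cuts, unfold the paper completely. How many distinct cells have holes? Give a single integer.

Answer: 64

Derivation:
Op 1 fold_right: fold axis v@8; visible region now rows[0,8) x cols[8,16) = 8x8
Op 2 fold_right: fold axis v@12; visible region now rows[0,8) x cols[12,16) = 8x4
Op 3 fold_left: fold axis v@14; visible region now rows[0,8) x cols[12,14) = 8x2
Op 4 fold_down: fold axis h@4; visible region now rows[4,8) x cols[12,14) = 4x2
Op 5 fold_down: fold axis h@6; visible region now rows[6,8) x cols[12,14) = 2x2
Op 6 cut(1, 1): punch at orig (7,13); cuts so far [(7, 13)]; region rows[6,8) x cols[12,14) = 2x2
Op 7 cut(0, 1): punch at orig (6,13); cuts so far [(6, 13), (7, 13)]; region rows[6,8) x cols[12,14) = 2x2
Unfold 1 (reflect across h@6): 4 holes -> [(4, 13), (5, 13), (6, 13), (7, 13)]
Unfold 2 (reflect across h@4): 8 holes -> [(0, 13), (1, 13), (2, 13), (3, 13), (4, 13), (5, 13), (6, 13), (7, 13)]
Unfold 3 (reflect across v@14): 16 holes -> [(0, 13), (0, 14), (1, 13), (1, 14), (2, 13), (2, 14), (3, 13), (3, 14), (4, 13), (4, 14), (5, 13), (5, 14), (6, 13), (6, 14), (7, 13), (7, 14)]
Unfold 4 (reflect across v@12): 32 holes -> [(0, 9), (0, 10), (0, 13), (0, 14), (1, 9), (1, 10), (1, 13), (1, 14), (2, 9), (2, 10), (2, 13), (2, 14), (3, 9), (3, 10), (3, 13), (3, 14), (4, 9), (4, 10), (4, 13), (4, 14), (5, 9), (5, 10), (5, 13), (5, 14), (6, 9), (6, 10), (6, 13), (6, 14), (7, 9), (7, 10), (7, 13), (7, 14)]
Unfold 5 (reflect across v@8): 64 holes -> [(0, 1), (0, 2), (0, 5), (0, 6), (0, 9), (0, 10), (0, 13), (0, 14), (1, 1), (1, 2), (1, 5), (1, 6), (1, 9), (1, 10), (1, 13), (1, 14), (2, 1), (2, 2), (2, 5), (2, 6), (2, 9), (2, 10), (2, 13), (2, 14), (3, 1), (3, 2), (3, 5), (3, 6), (3, 9), (3, 10), (3, 13), (3, 14), (4, 1), (4, 2), (4, 5), (4, 6), (4, 9), (4, 10), (4, 13), (4, 14), (5, 1), (5, 2), (5, 5), (5, 6), (5, 9), (5, 10), (5, 13), (5, 14), (6, 1), (6, 2), (6, 5), (6, 6), (6, 9), (6, 10), (6, 13), (6, 14), (7, 1), (7, 2), (7, 5), (7, 6), (7, 9), (7, 10), (7, 13), (7, 14)]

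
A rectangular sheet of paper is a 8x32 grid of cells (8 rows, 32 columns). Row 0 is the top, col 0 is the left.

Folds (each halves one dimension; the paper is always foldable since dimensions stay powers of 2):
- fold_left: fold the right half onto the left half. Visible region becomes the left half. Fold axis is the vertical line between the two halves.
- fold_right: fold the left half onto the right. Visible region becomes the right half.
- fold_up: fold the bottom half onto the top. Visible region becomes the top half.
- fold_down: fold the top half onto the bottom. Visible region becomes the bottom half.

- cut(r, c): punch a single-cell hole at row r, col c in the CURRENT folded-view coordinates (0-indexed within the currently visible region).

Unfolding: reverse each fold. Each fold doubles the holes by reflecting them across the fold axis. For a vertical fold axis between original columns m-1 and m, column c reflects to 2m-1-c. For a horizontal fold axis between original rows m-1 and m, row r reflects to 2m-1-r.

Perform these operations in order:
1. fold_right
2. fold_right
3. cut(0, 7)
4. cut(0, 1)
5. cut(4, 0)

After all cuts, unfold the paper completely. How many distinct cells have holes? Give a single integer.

Answer: 12

Derivation:
Op 1 fold_right: fold axis v@16; visible region now rows[0,8) x cols[16,32) = 8x16
Op 2 fold_right: fold axis v@24; visible region now rows[0,8) x cols[24,32) = 8x8
Op 3 cut(0, 7): punch at orig (0,31); cuts so far [(0, 31)]; region rows[0,8) x cols[24,32) = 8x8
Op 4 cut(0, 1): punch at orig (0,25); cuts so far [(0, 25), (0, 31)]; region rows[0,8) x cols[24,32) = 8x8
Op 5 cut(4, 0): punch at orig (4,24); cuts so far [(0, 25), (0, 31), (4, 24)]; region rows[0,8) x cols[24,32) = 8x8
Unfold 1 (reflect across v@24): 6 holes -> [(0, 16), (0, 22), (0, 25), (0, 31), (4, 23), (4, 24)]
Unfold 2 (reflect across v@16): 12 holes -> [(0, 0), (0, 6), (0, 9), (0, 15), (0, 16), (0, 22), (0, 25), (0, 31), (4, 7), (4, 8), (4, 23), (4, 24)]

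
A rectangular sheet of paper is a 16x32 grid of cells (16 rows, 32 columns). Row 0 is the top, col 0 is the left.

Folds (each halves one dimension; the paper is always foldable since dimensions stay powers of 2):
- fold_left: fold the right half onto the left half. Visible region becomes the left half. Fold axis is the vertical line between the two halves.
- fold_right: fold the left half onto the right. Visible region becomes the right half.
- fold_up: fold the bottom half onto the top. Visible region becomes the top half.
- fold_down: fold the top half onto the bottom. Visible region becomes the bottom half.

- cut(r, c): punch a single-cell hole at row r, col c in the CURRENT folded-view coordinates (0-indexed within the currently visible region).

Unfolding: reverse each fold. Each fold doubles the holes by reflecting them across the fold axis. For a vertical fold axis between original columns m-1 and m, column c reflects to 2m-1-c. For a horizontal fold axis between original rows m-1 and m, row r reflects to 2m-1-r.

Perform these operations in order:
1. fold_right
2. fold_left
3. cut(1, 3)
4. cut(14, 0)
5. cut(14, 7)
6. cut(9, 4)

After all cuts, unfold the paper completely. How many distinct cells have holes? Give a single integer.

Answer: 16

Derivation:
Op 1 fold_right: fold axis v@16; visible region now rows[0,16) x cols[16,32) = 16x16
Op 2 fold_left: fold axis v@24; visible region now rows[0,16) x cols[16,24) = 16x8
Op 3 cut(1, 3): punch at orig (1,19); cuts so far [(1, 19)]; region rows[0,16) x cols[16,24) = 16x8
Op 4 cut(14, 0): punch at orig (14,16); cuts so far [(1, 19), (14, 16)]; region rows[0,16) x cols[16,24) = 16x8
Op 5 cut(14, 7): punch at orig (14,23); cuts so far [(1, 19), (14, 16), (14, 23)]; region rows[0,16) x cols[16,24) = 16x8
Op 6 cut(9, 4): punch at orig (9,20); cuts so far [(1, 19), (9, 20), (14, 16), (14, 23)]; region rows[0,16) x cols[16,24) = 16x8
Unfold 1 (reflect across v@24): 8 holes -> [(1, 19), (1, 28), (9, 20), (9, 27), (14, 16), (14, 23), (14, 24), (14, 31)]
Unfold 2 (reflect across v@16): 16 holes -> [(1, 3), (1, 12), (1, 19), (1, 28), (9, 4), (9, 11), (9, 20), (9, 27), (14, 0), (14, 7), (14, 8), (14, 15), (14, 16), (14, 23), (14, 24), (14, 31)]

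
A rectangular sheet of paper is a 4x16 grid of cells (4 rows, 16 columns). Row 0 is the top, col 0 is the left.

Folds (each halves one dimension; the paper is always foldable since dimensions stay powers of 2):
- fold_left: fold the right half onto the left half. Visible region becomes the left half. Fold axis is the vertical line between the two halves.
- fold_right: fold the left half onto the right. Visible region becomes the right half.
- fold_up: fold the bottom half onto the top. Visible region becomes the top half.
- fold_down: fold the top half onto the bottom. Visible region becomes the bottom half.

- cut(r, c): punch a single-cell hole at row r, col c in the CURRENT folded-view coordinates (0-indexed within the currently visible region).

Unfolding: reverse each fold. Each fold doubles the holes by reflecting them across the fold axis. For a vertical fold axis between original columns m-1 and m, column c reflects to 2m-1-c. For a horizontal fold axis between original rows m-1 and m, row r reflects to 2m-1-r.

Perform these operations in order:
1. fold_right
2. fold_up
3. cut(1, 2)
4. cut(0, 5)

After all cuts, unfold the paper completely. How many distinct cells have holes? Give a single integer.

Answer: 8

Derivation:
Op 1 fold_right: fold axis v@8; visible region now rows[0,4) x cols[8,16) = 4x8
Op 2 fold_up: fold axis h@2; visible region now rows[0,2) x cols[8,16) = 2x8
Op 3 cut(1, 2): punch at orig (1,10); cuts so far [(1, 10)]; region rows[0,2) x cols[8,16) = 2x8
Op 4 cut(0, 5): punch at orig (0,13); cuts so far [(0, 13), (1, 10)]; region rows[0,2) x cols[8,16) = 2x8
Unfold 1 (reflect across h@2): 4 holes -> [(0, 13), (1, 10), (2, 10), (3, 13)]
Unfold 2 (reflect across v@8): 8 holes -> [(0, 2), (0, 13), (1, 5), (1, 10), (2, 5), (2, 10), (3, 2), (3, 13)]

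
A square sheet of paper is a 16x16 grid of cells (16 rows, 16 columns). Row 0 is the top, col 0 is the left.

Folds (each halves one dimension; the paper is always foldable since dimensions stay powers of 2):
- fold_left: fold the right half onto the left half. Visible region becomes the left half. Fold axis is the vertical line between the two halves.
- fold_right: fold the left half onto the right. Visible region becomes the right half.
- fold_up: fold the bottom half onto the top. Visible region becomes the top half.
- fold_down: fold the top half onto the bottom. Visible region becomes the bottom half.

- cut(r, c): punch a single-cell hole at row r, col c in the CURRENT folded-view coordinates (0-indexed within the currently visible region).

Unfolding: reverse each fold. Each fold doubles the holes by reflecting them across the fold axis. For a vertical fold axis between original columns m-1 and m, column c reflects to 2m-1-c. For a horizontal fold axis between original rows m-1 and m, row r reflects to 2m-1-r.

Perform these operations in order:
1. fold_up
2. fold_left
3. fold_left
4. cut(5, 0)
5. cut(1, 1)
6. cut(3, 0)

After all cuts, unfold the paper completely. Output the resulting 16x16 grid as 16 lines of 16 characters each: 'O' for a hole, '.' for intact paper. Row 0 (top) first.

Answer: ................
.O....O..O....O.
................
O......OO......O
................
O......OO......O
................
................
................
................
O......OO......O
................
O......OO......O
................
.O....O..O....O.
................

Derivation:
Op 1 fold_up: fold axis h@8; visible region now rows[0,8) x cols[0,16) = 8x16
Op 2 fold_left: fold axis v@8; visible region now rows[0,8) x cols[0,8) = 8x8
Op 3 fold_left: fold axis v@4; visible region now rows[0,8) x cols[0,4) = 8x4
Op 4 cut(5, 0): punch at orig (5,0); cuts so far [(5, 0)]; region rows[0,8) x cols[0,4) = 8x4
Op 5 cut(1, 1): punch at orig (1,1); cuts so far [(1, 1), (5, 0)]; region rows[0,8) x cols[0,4) = 8x4
Op 6 cut(3, 0): punch at orig (3,0); cuts so far [(1, 1), (3, 0), (5, 0)]; region rows[0,8) x cols[0,4) = 8x4
Unfold 1 (reflect across v@4): 6 holes -> [(1, 1), (1, 6), (3, 0), (3, 7), (5, 0), (5, 7)]
Unfold 2 (reflect across v@8): 12 holes -> [(1, 1), (1, 6), (1, 9), (1, 14), (3, 0), (3, 7), (3, 8), (3, 15), (5, 0), (5, 7), (5, 8), (5, 15)]
Unfold 3 (reflect across h@8): 24 holes -> [(1, 1), (1, 6), (1, 9), (1, 14), (3, 0), (3, 7), (3, 8), (3, 15), (5, 0), (5, 7), (5, 8), (5, 15), (10, 0), (10, 7), (10, 8), (10, 15), (12, 0), (12, 7), (12, 8), (12, 15), (14, 1), (14, 6), (14, 9), (14, 14)]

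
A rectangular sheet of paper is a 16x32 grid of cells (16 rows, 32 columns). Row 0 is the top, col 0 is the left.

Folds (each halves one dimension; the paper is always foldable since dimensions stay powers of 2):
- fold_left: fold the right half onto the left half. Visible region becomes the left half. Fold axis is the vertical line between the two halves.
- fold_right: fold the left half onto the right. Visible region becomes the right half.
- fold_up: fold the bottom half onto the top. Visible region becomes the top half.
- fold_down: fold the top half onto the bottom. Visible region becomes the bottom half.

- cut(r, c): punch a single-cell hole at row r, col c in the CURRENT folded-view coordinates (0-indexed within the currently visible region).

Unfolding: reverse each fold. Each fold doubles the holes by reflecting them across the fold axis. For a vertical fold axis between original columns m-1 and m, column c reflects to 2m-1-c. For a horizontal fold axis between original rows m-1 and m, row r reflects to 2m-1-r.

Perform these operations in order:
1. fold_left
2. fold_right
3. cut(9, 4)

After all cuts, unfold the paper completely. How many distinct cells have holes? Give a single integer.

Op 1 fold_left: fold axis v@16; visible region now rows[0,16) x cols[0,16) = 16x16
Op 2 fold_right: fold axis v@8; visible region now rows[0,16) x cols[8,16) = 16x8
Op 3 cut(9, 4): punch at orig (9,12); cuts so far [(9, 12)]; region rows[0,16) x cols[8,16) = 16x8
Unfold 1 (reflect across v@8): 2 holes -> [(9, 3), (9, 12)]
Unfold 2 (reflect across v@16): 4 holes -> [(9, 3), (9, 12), (9, 19), (9, 28)]

Answer: 4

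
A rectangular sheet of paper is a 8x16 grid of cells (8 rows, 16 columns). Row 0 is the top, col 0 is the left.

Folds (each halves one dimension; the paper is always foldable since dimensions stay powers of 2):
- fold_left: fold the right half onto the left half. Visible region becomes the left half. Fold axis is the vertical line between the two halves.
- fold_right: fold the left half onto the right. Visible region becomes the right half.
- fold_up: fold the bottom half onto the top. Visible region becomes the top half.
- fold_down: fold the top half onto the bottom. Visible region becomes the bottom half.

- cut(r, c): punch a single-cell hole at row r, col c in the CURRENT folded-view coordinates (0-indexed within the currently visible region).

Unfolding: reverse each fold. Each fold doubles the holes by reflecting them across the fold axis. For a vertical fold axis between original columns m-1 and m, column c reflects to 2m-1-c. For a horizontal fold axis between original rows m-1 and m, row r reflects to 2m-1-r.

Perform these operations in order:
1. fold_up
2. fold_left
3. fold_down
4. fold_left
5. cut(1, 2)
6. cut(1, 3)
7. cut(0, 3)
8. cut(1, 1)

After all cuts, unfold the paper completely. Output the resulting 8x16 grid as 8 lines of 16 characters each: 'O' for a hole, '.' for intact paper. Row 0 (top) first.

Op 1 fold_up: fold axis h@4; visible region now rows[0,4) x cols[0,16) = 4x16
Op 2 fold_left: fold axis v@8; visible region now rows[0,4) x cols[0,8) = 4x8
Op 3 fold_down: fold axis h@2; visible region now rows[2,4) x cols[0,8) = 2x8
Op 4 fold_left: fold axis v@4; visible region now rows[2,4) x cols[0,4) = 2x4
Op 5 cut(1, 2): punch at orig (3,2); cuts so far [(3, 2)]; region rows[2,4) x cols[0,4) = 2x4
Op 6 cut(1, 3): punch at orig (3,3); cuts so far [(3, 2), (3, 3)]; region rows[2,4) x cols[0,4) = 2x4
Op 7 cut(0, 3): punch at orig (2,3); cuts so far [(2, 3), (3, 2), (3, 3)]; region rows[2,4) x cols[0,4) = 2x4
Op 8 cut(1, 1): punch at orig (3,1); cuts so far [(2, 3), (3, 1), (3, 2), (3, 3)]; region rows[2,4) x cols[0,4) = 2x4
Unfold 1 (reflect across v@4): 8 holes -> [(2, 3), (2, 4), (3, 1), (3, 2), (3, 3), (3, 4), (3, 5), (3, 6)]
Unfold 2 (reflect across h@2): 16 holes -> [(0, 1), (0, 2), (0, 3), (0, 4), (0, 5), (0, 6), (1, 3), (1, 4), (2, 3), (2, 4), (3, 1), (3, 2), (3, 3), (3, 4), (3, 5), (3, 6)]
Unfold 3 (reflect across v@8): 32 holes -> [(0, 1), (0, 2), (0, 3), (0, 4), (0, 5), (0, 6), (0, 9), (0, 10), (0, 11), (0, 12), (0, 13), (0, 14), (1, 3), (1, 4), (1, 11), (1, 12), (2, 3), (2, 4), (2, 11), (2, 12), (3, 1), (3, 2), (3, 3), (3, 4), (3, 5), (3, 6), (3, 9), (3, 10), (3, 11), (3, 12), (3, 13), (3, 14)]
Unfold 4 (reflect across h@4): 64 holes -> [(0, 1), (0, 2), (0, 3), (0, 4), (0, 5), (0, 6), (0, 9), (0, 10), (0, 11), (0, 12), (0, 13), (0, 14), (1, 3), (1, 4), (1, 11), (1, 12), (2, 3), (2, 4), (2, 11), (2, 12), (3, 1), (3, 2), (3, 3), (3, 4), (3, 5), (3, 6), (3, 9), (3, 10), (3, 11), (3, 12), (3, 13), (3, 14), (4, 1), (4, 2), (4, 3), (4, 4), (4, 5), (4, 6), (4, 9), (4, 10), (4, 11), (4, 12), (4, 13), (4, 14), (5, 3), (5, 4), (5, 11), (5, 12), (6, 3), (6, 4), (6, 11), (6, 12), (7, 1), (7, 2), (7, 3), (7, 4), (7, 5), (7, 6), (7, 9), (7, 10), (7, 11), (7, 12), (7, 13), (7, 14)]

Answer: .OOOOOO..OOOOOO.
...OO......OO...
...OO......OO...
.OOOOOO..OOOOOO.
.OOOOOO..OOOOOO.
...OO......OO...
...OO......OO...
.OOOOOO..OOOOOO.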